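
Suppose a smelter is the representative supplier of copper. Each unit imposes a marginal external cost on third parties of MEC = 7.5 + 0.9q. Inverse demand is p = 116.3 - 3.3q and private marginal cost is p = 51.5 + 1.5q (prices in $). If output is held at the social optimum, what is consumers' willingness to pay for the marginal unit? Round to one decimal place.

Social marginal cost = private MC + MEC = 59.0 + 2.4q.
Set SMC = demand: 59.0 + 2.4q = 116.3 - 3.3q → q* = 10.0526.
Consumer price on the demand curve at q*: 116.3 − 3.3×10.0526 = 83.1264.

P = $83.1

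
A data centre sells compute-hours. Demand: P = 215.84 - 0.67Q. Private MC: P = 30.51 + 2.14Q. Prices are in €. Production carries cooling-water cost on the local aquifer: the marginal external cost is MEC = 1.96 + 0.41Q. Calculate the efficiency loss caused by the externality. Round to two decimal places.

DWL = €130.60

Market equilibrium (private): 30.51 + 2.14Q = 215.84 - 0.67Q → Q_m = 65.9537.
Social marginal cost = private MC + MEC = 32.47 + 2.55Q.
Set SMC = demand: 32.47 + 2.55Q = 215.84 - 0.67Q → Q* = 56.9472.
Height of the DWL triangle at Q_m is SMC(Q_m) − demand(Q_m) = MEC(Q_m) = 29.0010.
DWL = ½ × 9.0065 × 29.0010 = 130.5988.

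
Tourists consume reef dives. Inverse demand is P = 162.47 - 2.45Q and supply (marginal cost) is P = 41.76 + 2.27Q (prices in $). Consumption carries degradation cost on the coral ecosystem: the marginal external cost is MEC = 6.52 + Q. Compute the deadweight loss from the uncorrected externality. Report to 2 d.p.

DWL = $90.04

Market equilibrium (private): 41.76 + 2.27Q = 162.47 - 2.45Q → Q_m = 25.5742.
Social marginal benefit = demand − MEC = 155.95 - 3.45Q.
Set SMB = MC: 155.95 - 3.45Q = 41.76 + 2.27Q → Q* = 19.9633.
The loss is the area between SMB and MC from Q* to Q_m; with linear curves that's a triangle of height MEC(Q_m).
DWL = ½ × 5.6109 × 32.0942 = 90.0387.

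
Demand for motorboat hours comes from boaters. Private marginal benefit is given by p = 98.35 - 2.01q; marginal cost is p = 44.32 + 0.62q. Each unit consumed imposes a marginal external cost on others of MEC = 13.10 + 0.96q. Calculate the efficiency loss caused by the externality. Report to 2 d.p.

Market equilibrium (private): 44.32 + 0.62q = 98.35 - 2.01q → q_m = 20.5437.
Social marginal benefit = demand − MEC = 85.25 - 2.97q.
Set SMB = MC: 85.25 - 2.97q = 44.32 + 0.62q → q* = 11.4011.
Height of the DWL triangle at q_m is MC(q_m) − SMB(q_m) = MEC(q_m) = 32.8220.
DWL = ½ × 9.1426 × 32.8220 = 150.0392.

DWL = 150.04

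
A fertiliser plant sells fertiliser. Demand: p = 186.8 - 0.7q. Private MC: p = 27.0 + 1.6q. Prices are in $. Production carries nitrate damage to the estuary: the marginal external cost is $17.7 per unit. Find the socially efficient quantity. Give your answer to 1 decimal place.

Social marginal cost = private MC + MEC = 44.7 + 1.6q.
Set SMC = demand: 44.7 + 1.6q = 186.8 - 0.7q → q* = 61.7826.

q* = 61.8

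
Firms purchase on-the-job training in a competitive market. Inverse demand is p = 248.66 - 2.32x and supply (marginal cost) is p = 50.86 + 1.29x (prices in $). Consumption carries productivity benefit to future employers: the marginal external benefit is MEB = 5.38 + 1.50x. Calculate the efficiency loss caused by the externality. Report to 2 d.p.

Market equilibrium (private): 50.86 + 1.29x = 248.66 - 2.32x → x_m = 54.7922.
Social marginal benefit = demand + MEB = 254.04 - 0.82x.
Set SMB = MC: 254.04 - 0.82x = 50.86 + 1.29x → x* = 96.2938.
Height of the DWL triangle at x_m is SMB(x_m) − MC(x_m) = MEB(x_m) = 87.5684.
DWL = ½ × 41.5016 × 87.5684 = 1817.1144.

DWL = $1817.11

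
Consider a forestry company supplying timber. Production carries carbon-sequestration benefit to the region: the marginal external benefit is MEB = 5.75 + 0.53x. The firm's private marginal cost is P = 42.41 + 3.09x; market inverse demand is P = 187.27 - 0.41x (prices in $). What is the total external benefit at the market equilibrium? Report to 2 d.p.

$691.93

Market equilibrium (private): 42.41 + 3.09x = 187.27 - 0.41x → x_m = 41.3886.
Total external benefit = ∫₀^{x_m} (5.75 + 0.53x) dx = 5.75×41.3886 + ½×0.53×41.3886² = 691.9337.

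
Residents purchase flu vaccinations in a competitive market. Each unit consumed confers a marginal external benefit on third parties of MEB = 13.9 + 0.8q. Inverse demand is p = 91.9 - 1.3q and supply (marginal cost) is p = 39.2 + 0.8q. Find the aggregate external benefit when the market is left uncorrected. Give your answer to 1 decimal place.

Market equilibrium (private): 39.2 + 0.8q = 91.9 - 1.3q → q_m = 25.0952.
Total external benefit = ∫₀^{q_m} (13.9 + 0.8q) dq = 13.9×25.0952 + ½×0.8×25.0952² = 600.7309.

600.7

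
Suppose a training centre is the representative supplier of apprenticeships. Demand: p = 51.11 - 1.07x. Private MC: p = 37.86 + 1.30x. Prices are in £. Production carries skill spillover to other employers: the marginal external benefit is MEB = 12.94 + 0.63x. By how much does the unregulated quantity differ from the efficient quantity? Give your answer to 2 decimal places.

9.46 units

Market equilibrium (private): 37.86 + 1.30x = 51.11 - 1.07x → x_m = 5.5907.
Social marginal cost = private MC − MEB = 24.92 + 0.67x.
Set SMC = demand: 24.92 + 0.67x = 51.11 - 1.07x → x* = 15.0517.
Gap = |5.5907 − 15.0517| = 9.4610.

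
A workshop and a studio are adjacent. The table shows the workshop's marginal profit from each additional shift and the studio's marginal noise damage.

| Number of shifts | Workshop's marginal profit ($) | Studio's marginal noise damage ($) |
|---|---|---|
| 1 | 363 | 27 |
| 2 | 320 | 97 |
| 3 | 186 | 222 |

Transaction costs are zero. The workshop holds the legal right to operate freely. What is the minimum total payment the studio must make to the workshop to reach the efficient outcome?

Left alone the workshop would choose level 3 (marginal profit stays positive).
Efficient level: k* = 2 (marginal profit ≥ marginal noise damage through 2).
The studio must at least cover the workshop's forgone profit from cutting 3→2: 186 = 186.

$186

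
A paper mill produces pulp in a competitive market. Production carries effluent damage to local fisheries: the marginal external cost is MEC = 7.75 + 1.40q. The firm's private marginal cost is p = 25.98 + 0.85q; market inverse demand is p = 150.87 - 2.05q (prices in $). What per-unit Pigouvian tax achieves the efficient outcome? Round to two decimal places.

Social marginal cost = private MC + MEC = 33.73 + 2.25q.
Set SMC = demand: 33.73 + 2.25q = 150.87 - 2.05q → q* = 27.2419.
The Pigouvian tax equals MEC at q*: 7.75 + 1.40×27.2419 = 45.8887.

tax = $45.89 per unit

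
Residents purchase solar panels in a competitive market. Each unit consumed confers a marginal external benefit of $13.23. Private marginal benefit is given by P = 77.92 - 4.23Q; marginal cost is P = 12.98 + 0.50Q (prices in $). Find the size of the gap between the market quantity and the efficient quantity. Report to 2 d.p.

Market equilibrium (private): 12.98 + 0.50Q = 77.92 - 4.23Q → Q_m = 13.7294.
Social marginal benefit = demand + MEB = 91.15 - 4.23Q.
Set SMB = MC: 91.15 - 4.23Q = 12.98 + 0.50Q → Q* = 16.5264.
Gap = |13.7294 − 16.5264| = 2.7970.

2.80 units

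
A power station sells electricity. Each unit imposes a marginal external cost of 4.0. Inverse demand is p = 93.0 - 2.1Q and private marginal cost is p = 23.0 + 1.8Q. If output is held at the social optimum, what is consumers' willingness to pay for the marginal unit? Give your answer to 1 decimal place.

P = 57.5

Social marginal cost = private MC + MEC = 27.0 + 1.8Q.
Set SMC = demand: 27.0 + 1.8Q = 93.0 - 2.1Q → Q* = 16.9231.
Consumer price on the demand curve at Q*: 93.0 − 2.1×16.9231 = 57.4615.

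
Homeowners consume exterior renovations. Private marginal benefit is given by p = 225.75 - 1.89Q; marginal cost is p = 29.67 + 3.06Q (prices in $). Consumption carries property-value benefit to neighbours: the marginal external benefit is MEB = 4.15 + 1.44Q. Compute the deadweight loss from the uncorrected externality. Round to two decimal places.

Market equilibrium (private): 29.67 + 3.06Q = 225.75 - 1.89Q → Q_m = 39.6121.
Social marginal benefit = demand + MEB = 229.90 - 0.45Q.
Set SMB = MC: 229.90 - 0.45Q = 29.67 + 3.06Q → Q* = 57.0456.
The welfare-loss triangle has base |Q_m − Q*| and height MEB(Q_m) (the vertical gap between SMB and MC is zero at Q* and MEB at Q_m).
DWL = ½ × 17.4335 × 61.1915 = 533.3910.

DWL = $533.39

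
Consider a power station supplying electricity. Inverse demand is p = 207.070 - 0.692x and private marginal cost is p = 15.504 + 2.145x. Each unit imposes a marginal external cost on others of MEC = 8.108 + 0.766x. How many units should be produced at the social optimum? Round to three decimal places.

x* = 50.918

Social marginal cost = private MC + MEC = 23.612 + 2.911x.
Set SMC = demand: 23.612 + 2.911x = 207.070 - 0.692x → x* = 50.9181.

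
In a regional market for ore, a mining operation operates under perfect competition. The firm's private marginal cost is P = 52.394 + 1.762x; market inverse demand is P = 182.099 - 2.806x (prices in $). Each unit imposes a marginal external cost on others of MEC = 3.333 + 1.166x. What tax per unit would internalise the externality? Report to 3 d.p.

Social marginal cost = private MC + MEC = 55.727 + 2.928x.
Set SMC = demand: 55.727 + 2.928x = 182.099 - 2.806x → x* = 22.0391.
The Pigouvian tax equals MEC at x*: 3.333 + 1.166×22.0391 = 29.0306.

tax = $29.031 per unit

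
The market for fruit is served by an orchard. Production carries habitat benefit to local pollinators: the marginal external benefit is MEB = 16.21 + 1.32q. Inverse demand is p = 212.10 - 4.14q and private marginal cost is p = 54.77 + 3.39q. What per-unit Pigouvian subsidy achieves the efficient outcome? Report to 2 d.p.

Social marginal cost = private MC − MEB = 38.56 + 2.07q.
Set SMC = demand: 38.56 + 2.07q = 212.10 - 4.14q → q* = 27.9452.
The Pigouvian subsidy equals MEB at q*: 16.21 + 1.32×27.9452 = 53.0977.

subsidy = 53.10 per unit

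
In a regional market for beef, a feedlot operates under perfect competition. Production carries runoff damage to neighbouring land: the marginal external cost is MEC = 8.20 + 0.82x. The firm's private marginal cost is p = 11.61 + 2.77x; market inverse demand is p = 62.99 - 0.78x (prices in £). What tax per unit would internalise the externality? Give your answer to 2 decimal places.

Social marginal cost = private MC + MEC = 19.81 + 3.59x.
Set SMC = demand: 19.81 + 3.59x = 62.99 - 0.78x → x* = 9.8810.
The Pigouvian tax equals MEC at x*: 8.20 + 0.82×9.8810 = 16.3024.

tax = £16.30 per unit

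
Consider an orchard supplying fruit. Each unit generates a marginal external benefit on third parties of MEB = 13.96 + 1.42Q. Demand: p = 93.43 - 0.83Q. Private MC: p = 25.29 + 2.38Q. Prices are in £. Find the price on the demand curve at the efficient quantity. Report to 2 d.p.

P = £55.36

Social marginal cost = private MC − MEB = 11.33 + 0.96Q.
Set SMC = demand: 11.33 + 0.96Q = 93.43 - 0.83Q → Q* = 45.8659.
Consumer price on the demand curve at Q*: 93.43 − 0.83×45.8659 = 55.3613.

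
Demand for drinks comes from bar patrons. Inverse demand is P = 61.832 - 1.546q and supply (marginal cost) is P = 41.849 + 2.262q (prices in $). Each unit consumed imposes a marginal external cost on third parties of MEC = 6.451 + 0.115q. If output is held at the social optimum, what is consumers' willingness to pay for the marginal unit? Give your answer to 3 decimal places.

P = $56.499

Social marginal benefit = demand − MEC = 55.381 - 1.661q.
Set SMB = MC: 55.381 - 1.661q = 41.849 + 2.262q → q* = 3.4494.
Consumer price on the demand curve at q*: 61.832 − 1.546×3.4494 = 56.4992.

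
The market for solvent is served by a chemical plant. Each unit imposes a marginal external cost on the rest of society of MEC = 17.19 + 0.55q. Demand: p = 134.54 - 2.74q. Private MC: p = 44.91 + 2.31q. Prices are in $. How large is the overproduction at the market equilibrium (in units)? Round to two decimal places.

4.81 units

Market equilibrium (private): 44.91 + 2.31q = 134.54 - 2.74q → q_m = 17.7485.
Social marginal cost = private MC + MEC = 62.10 + 2.86q.
Set SMC = demand: 62.10 + 2.86q = 134.54 - 2.74q → q* = 12.9357.
Gap = |17.7485 − 12.9357| = 4.8128.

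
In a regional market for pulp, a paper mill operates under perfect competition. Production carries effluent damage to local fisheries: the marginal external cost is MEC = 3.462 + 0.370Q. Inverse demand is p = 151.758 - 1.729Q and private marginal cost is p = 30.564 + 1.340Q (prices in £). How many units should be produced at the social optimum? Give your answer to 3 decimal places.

Q* = 34.234

Social marginal cost = private MC + MEC = 34.026 + 1.710Q.
Set SMC = demand: 34.026 + 1.710Q = 151.758 - 1.729Q → Q* = 34.2344.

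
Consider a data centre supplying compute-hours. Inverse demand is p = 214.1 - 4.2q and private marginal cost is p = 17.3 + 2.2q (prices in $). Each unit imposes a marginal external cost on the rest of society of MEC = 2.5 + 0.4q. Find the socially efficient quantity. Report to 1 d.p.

q* = 28.6

Social marginal cost = private MC + MEC = 19.8 + 2.6q.
Set SMC = demand: 19.8 + 2.6q = 214.1 - 4.2q → q* = 28.5735.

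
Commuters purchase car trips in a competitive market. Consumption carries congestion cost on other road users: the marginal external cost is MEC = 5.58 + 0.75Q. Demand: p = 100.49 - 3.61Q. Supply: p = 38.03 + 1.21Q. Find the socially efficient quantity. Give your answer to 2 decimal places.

Q* = 10.21

Social marginal benefit = demand − MEC = 94.91 - 4.36Q.
Set SMB = MC: 94.91 - 4.36Q = 38.03 + 1.21Q → Q* = 10.2118.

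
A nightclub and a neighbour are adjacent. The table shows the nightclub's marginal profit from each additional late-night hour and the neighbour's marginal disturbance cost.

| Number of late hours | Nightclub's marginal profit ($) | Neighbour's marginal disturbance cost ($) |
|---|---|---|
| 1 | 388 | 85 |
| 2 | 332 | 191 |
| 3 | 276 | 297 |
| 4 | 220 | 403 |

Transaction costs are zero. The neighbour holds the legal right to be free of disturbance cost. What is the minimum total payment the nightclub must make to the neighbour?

Efficient level: marginal profit ≥ marginal disturbance cost through level 2, so k* = 2.
With the neighbour holding the right, the nightclub must at least compensate total damage at k*: 85 + 191 = 276.

$276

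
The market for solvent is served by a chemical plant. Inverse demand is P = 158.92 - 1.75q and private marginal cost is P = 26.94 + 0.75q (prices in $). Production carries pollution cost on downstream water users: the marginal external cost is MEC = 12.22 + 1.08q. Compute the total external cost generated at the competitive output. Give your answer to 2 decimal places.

$2150.10

Market equilibrium (private): 26.94 + 0.75q = 158.92 - 1.75q → q_m = 52.7920.
Total external cost = ∫₀^{q_m} (12.22 + 1.08q) dq = 12.22×52.7920 + ½×1.08×52.7920² = 2150.0957.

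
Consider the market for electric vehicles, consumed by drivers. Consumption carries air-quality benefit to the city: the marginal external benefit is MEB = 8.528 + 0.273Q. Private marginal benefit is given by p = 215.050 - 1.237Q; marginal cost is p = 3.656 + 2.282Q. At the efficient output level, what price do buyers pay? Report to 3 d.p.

P = 131.241

Social marginal benefit = demand + MEB = 223.578 - 0.964Q.
Set SMB = MC: 223.578 - 0.964Q = 3.656 + 2.282Q → Q* = 67.7517.
Consumer price on the demand curve at Q*: 215.050 − 1.237×67.7517 = 131.2411.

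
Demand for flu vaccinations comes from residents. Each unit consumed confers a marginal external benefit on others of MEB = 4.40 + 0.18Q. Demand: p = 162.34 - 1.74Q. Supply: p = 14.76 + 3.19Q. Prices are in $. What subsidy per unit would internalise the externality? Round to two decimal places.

subsidy = $10.16 per unit

Social marginal benefit = demand + MEB = 166.74 - 1.56Q.
Set SMB = MC: 166.74 - 1.56Q = 14.76 + 3.19Q → Q* = 31.9958.
The Pigouvian subsidy equals MEB at Q*: 4.40 + 0.18×31.9958 = 10.1592.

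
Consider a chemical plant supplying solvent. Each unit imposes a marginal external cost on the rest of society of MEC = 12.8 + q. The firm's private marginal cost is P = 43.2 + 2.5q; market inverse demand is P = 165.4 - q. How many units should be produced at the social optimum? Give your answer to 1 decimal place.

Social marginal cost = private MC + MEC = 56.0 + 3.5q.
Set SMC = demand: 56.0 + 3.5q = 165.4 - q → q* = 24.3111.

q* = 24.3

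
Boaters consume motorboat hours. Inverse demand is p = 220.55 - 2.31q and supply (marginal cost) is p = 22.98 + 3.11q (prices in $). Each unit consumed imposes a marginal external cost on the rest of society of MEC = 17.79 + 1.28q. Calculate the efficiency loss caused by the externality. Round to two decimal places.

DWL = $309.97

Market equilibrium (private): 22.98 + 3.11q = 220.55 - 2.31q → q_m = 36.4520.
Social marginal benefit = demand − MEC = 202.76 - 3.59q.
Set SMB = MC: 202.76 - 3.59q = 22.98 + 3.11q → q* = 26.8328.
The loss is the area between SMB and MC from q* to q_m; with linear curves that's a triangle of height MEC(q_m).
DWL = ½ × 9.6192 × 64.4486 = 309.9720.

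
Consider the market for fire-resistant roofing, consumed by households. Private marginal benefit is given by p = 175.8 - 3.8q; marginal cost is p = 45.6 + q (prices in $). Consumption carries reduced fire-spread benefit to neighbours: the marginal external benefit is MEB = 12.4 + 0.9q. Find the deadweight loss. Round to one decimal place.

Market equilibrium (private): 45.6 + q = 175.8 - 3.8q → q_m = 27.1250.
Social marginal benefit = demand + MEB = 188.2 - 2.9q.
Set SMB = MC: 188.2 - 2.9q = 45.6 + q → q* = 36.5641.
Height of the DWL triangle at q_m is SMB(q_m) − MC(q_m) = MEB(q_m) = 36.8125.
DWL = ½ × 9.4391 × 36.8125 = 173.7384.

DWL = $173.7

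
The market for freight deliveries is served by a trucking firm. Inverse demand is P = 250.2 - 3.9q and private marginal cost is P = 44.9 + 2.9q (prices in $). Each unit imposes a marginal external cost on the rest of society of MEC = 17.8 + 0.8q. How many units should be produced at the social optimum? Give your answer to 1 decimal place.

q* = 24.7

Social marginal cost = private MC + MEC = 62.7 + 3.7q.
Set SMC = demand: 62.7 + 3.7q = 250.2 - 3.9q → q* = 24.6711.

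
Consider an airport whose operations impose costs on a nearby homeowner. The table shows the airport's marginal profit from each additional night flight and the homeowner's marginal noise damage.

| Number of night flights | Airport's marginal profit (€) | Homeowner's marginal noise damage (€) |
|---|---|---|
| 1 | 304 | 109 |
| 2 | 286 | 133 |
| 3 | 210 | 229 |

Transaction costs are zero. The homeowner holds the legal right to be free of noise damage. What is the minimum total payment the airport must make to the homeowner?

Efficient level: marginal profit ≥ marginal noise damage through level 2, so k* = 2.
With the homeowner holding the right, the airport must at least compensate total damage at k*: 109 + 133 = 242.

€242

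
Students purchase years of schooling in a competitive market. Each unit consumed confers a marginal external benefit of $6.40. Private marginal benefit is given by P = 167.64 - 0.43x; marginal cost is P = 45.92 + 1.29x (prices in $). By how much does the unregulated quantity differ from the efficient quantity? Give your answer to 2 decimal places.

3.72 units

Market equilibrium (private): 45.92 + 1.29x = 167.64 - 0.43x → x_m = 70.7674.
Social marginal benefit = demand + MEB = 174.04 - 0.43x.
Set SMB = MC: 174.04 - 0.43x = 45.92 + 1.29x → x* = 74.4884.
Gap = |70.7674 − 74.4884| = 3.7210.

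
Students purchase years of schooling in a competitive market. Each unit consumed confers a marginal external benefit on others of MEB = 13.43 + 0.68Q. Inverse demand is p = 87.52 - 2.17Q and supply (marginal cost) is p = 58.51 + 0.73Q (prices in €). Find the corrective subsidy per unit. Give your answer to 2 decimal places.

subsidy = €26.43 per unit

Social marginal benefit = demand + MEB = 100.95 - 1.49Q.
Set SMB = MC: 100.95 - 1.49Q = 58.51 + 0.73Q → Q* = 19.1171.
The Pigouvian subsidy equals MEB at Q*: 13.43 + 0.68×19.1171 = 26.4296.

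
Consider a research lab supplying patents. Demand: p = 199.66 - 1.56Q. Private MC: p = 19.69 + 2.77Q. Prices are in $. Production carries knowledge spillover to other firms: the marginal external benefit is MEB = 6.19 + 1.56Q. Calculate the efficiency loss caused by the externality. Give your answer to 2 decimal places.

DWL = $910.67

Market equilibrium (private): 19.69 + 2.77Q = 199.66 - 1.56Q → Q_m = 41.5635.
Social marginal cost = private MC − MEB = 13.50 + 1.21Q.
Set SMC = demand: 13.50 + 1.21Q = 199.66 - 1.56Q → Q* = 67.2058.
Between Q* and Q_m the wedge demand − SMC runs linearly from 0 to MEB(Q_m), so the loss is a triangle.
DWL = ½ × 25.6423 × 71.0291 = 910.6747.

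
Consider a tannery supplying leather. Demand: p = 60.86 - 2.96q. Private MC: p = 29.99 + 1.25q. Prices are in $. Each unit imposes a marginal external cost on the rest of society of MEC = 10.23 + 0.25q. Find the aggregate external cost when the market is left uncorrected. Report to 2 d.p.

Market equilibrium (private): 29.99 + 1.25q = 60.86 - 2.96q → q_m = 7.3325.
Total external cost = ∫₀^{q_m} (10.23 + 0.25q) dq = 10.23×7.3325 + ½×0.25×7.3325² = 81.7322.

$81.73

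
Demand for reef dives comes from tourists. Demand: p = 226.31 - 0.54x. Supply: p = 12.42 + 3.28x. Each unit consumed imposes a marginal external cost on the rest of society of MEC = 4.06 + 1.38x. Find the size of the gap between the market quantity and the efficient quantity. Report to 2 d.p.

15.64 units

Market equilibrium (private): 12.42 + 3.28x = 226.31 - 0.54x → x_m = 55.9921.
Social marginal benefit = demand − MEC = 222.25 - 1.92x.
Set SMB = MC: 222.25 - 1.92x = 12.42 + 3.28x → x* = 40.3519.
Gap = |55.9921 − 40.3519| = 15.6402.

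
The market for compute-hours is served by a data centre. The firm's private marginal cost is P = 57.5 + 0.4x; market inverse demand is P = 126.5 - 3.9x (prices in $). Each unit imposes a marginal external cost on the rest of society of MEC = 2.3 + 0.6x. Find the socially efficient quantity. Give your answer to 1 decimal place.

Social marginal cost = private MC + MEC = 59.8 + x.
Set SMC = demand: 59.8 + x = 126.5 - 3.9x → x* = 13.6122.

x* = 13.6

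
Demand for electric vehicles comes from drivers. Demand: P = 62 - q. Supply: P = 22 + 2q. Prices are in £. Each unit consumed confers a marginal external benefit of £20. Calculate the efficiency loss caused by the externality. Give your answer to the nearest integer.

Market equilibrium (private): 22 + 2q = 62 - q → q_m = 13.3333.
Social marginal benefit = demand + MEB = 82 - q.
Set SMB = MC: 82 - q = 22 + 2q → q* = 20.0000.
The loss is the area between SMB and MC from q* to q_m; with linear curves that's a triangle of height MEB(q_m).
DWL = ½ × 6.6667 × 20.0000 = 66.6670.

DWL = £67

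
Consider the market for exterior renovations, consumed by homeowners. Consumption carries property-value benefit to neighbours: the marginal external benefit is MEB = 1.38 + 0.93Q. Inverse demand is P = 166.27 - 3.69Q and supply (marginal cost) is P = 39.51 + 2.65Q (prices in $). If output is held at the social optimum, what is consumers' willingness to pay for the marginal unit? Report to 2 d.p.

Social marginal benefit = demand + MEB = 167.65 - 2.76Q.
Set SMB = MC: 167.65 - 2.76Q = 39.51 + 2.65Q → Q* = 23.6858.
Consumer price on the demand curve at Q*: 166.27 − 3.69×23.6858 = 78.8694.

P = $78.87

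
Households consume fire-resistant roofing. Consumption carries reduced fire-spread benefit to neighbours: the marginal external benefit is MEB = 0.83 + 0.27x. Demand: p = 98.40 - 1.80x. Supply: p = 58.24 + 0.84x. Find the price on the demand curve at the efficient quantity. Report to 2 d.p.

Social marginal benefit = demand + MEB = 99.23 - 1.53x.
Set SMB = MC: 99.23 - 1.53x = 58.24 + 0.84x → x* = 17.2954.
Consumer price on the demand curve at x*: 98.40 − 1.80×17.2954 = 67.2683.

P = 67.27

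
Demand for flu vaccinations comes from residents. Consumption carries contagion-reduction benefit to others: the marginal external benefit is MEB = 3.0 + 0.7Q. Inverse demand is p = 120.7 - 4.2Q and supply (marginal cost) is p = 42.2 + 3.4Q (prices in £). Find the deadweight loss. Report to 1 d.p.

DWL = £7.6

Market equilibrium (private): 42.2 + 3.4Q = 120.7 - 4.2Q → Q_m = 10.3289.
Social marginal benefit = demand + MEB = 123.7 - 3.5Q.
Set SMB = MC: 123.7 - 3.5Q = 42.2 + 3.4Q → Q* = 11.8116.
The welfare-loss triangle has base |Q_m − Q*| and height MEB(Q_m) (the vertical gap between SMB and MC is zero at Q* and MEB at Q_m).
DWL = ½ × 1.4827 × 10.2303 = 7.5842.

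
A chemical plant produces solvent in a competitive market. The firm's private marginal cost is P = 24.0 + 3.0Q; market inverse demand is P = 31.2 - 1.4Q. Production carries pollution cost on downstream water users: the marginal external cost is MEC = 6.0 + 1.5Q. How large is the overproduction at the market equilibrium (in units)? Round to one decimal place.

Market equilibrium (private): 24.0 + 3.0Q = 31.2 - 1.4Q → Q_m = 1.6364.
Social marginal cost = private MC + MEC = 30.0 + 4.5Q.
Set SMC = demand: 30.0 + 4.5Q = 31.2 - 1.4Q → Q* = 0.2034.
Gap = |1.6364 − 0.2034| = 1.4330.

1.4 units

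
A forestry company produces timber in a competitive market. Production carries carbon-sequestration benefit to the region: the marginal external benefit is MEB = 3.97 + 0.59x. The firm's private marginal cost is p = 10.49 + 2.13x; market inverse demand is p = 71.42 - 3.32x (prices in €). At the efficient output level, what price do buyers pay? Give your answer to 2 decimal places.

Social marginal cost = private MC − MEB = 6.52 + 1.54x.
Set SMC = demand: 6.52 + 1.54x = 71.42 - 3.32x → x* = 13.3539.
Consumer price on the demand curve at x*: 71.42 − 3.32×13.3539 = 27.0851.

P = €27.09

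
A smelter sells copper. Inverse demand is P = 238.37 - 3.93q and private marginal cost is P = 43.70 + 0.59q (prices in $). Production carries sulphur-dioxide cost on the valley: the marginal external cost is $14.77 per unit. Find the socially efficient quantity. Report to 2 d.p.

q* = 39.80

Social marginal cost = private MC + MEC = 58.47 + 0.59q.
Set SMC = demand: 58.47 + 0.59q = 238.37 - 3.93q → q* = 39.8009.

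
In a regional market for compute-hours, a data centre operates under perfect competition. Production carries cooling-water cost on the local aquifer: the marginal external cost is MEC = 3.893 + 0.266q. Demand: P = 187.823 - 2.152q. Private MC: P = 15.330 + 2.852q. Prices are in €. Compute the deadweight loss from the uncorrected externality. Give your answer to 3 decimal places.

Market equilibrium (private): 15.330 + 2.852q = 187.823 - 2.152q → q_m = 34.4710.
Social marginal cost = private MC + MEC = 19.223 + 3.118q.
Set SMC = demand: 19.223 + 3.118q = 187.823 - 2.152q → q* = 31.9924.
The welfare-loss triangle has base |q_m − q*| and height MEC(q_m) (the vertical gap between SMC and demand is zero at q* and MEC at q_m).
DWL = ½ × 2.4786 × 13.0623 = 16.1881.

DWL = €16.188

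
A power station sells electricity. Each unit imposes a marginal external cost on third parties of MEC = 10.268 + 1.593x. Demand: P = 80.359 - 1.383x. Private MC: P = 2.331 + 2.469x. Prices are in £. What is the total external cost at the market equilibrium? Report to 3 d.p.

Market equilibrium (private): 2.331 + 2.469x = 80.359 - 1.383x → x_m = 20.2565.
Total external cost = ∫₀^{x_m} (10.268 + 1.593x) dx = 10.268×20.2565 + ½×1.593×20.2565² = 534.8182.

£534.818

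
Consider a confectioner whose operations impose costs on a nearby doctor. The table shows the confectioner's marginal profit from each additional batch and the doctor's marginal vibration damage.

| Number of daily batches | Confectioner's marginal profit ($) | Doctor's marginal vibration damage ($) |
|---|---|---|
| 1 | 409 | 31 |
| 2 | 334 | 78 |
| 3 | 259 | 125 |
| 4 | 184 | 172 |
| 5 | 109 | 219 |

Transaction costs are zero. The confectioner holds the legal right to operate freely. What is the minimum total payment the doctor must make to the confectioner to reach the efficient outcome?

Left alone the confectioner would choose level 5 (marginal profit stays positive).
Efficient level: k* = 4 (marginal profit ≥ marginal vibration damage through 4).
The doctor must at least cover the confectioner's forgone profit from cutting 5→4: 109 = 109.

$109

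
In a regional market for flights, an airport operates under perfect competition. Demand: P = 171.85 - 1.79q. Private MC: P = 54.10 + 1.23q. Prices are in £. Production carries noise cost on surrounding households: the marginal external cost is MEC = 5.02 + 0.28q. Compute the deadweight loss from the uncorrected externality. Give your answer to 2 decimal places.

DWL = £38.48

Market equilibrium (private): 54.10 + 1.23q = 171.85 - 1.79q → q_m = 38.9901.
Social marginal cost = private MC + MEC = 59.12 + 1.51q.
Set SMC = demand: 59.12 + 1.51q = 171.85 - 1.79q → q* = 34.1606.
Height of the DWL triangle at q_m is SMC(q_m) − demand(q_m) = MEC(q_m) = 15.9372.
DWL = ½ × 4.8295 × 15.9372 = 38.4844.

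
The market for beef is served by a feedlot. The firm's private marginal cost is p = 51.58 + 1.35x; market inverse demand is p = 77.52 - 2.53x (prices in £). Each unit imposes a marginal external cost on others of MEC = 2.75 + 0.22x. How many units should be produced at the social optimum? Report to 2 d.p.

Social marginal cost = private MC + MEC = 54.33 + 1.57x.
Set SMC = demand: 54.33 + 1.57x = 77.52 - 2.53x → x* = 5.6561.

x* = 5.66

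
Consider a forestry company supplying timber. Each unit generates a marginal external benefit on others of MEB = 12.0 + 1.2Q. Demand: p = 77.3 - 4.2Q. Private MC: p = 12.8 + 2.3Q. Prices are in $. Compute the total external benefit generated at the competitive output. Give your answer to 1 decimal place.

$178.2

Market equilibrium (private): 12.8 + 2.3Q = 77.3 - 4.2Q → Q_m = 9.9231.
Total external benefit = ∫₀^{Q_m} (12.0 + 1.2Q) dQ = 12.0×9.9231 + ½×1.2×9.9231² = 178.1579.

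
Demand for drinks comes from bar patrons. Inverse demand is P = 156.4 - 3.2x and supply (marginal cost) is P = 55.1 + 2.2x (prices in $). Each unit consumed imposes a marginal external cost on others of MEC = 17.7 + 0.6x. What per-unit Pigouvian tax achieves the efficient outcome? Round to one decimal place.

tax = $26.1 per unit

Social marginal benefit = demand − MEC = 138.7 - 3.8x.
Set SMB = MC: 138.7 - 3.8x = 55.1 + 2.2x → x* = 13.9333.
The Pigouvian tax equals MEC at x*: 17.7 + 0.6×13.9333 = 26.0600.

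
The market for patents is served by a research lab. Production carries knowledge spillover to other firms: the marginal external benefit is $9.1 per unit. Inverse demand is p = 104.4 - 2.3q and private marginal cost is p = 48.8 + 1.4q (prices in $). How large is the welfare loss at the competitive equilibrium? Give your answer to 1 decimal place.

Market equilibrium (private): 48.8 + 1.4q = 104.4 - 2.3q → q_m = 15.0270.
Social marginal cost = private MC − MEB = 39.7 + 1.4q.
Set SMC = demand: 39.7 + 1.4q = 104.4 - 2.3q → q* = 17.4865.
Height of the DWL triangle at q_m is demand(q_m) − SMC(q_m) = MEB(q_m) = 9.1000.
DWL = ½ × 2.4595 × 9.1000 = 11.1907.

DWL = $11.2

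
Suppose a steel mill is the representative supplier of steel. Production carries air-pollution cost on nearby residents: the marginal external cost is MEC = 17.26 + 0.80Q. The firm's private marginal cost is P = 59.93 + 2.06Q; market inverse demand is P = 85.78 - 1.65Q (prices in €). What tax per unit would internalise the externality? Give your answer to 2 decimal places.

tax = €18.78 per unit

Social marginal cost = private MC + MEC = 77.19 + 2.86Q.
Set SMC = demand: 77.19 + 2.86Q = 85.78 - 1.65Q → Q* = 1.9047.
The Pigouvian tax equals MEC at Q*: 17.26 + 0.80×1.9047 = 18.7838.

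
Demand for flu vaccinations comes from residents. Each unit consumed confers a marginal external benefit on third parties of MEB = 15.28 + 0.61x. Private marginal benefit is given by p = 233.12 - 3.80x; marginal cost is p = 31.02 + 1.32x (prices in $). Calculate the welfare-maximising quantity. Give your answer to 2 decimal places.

Social marginal benefit = demand + MEB = 248.40 - 3.19x.
Set SMB = MC: 248.40 - 3.19x = 31.02 + 1.32x → x* = 48.1996.

x* = 48.20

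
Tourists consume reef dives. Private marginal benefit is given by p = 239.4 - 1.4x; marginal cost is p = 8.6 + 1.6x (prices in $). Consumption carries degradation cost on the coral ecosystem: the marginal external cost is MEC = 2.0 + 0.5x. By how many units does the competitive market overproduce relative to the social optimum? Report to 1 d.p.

Market equilibrium (private): 8.6 + 1.6x = 239.4 - 1.4x → x_m = 76.9333.
Social marginal benefit = demand − MEC = 237.4 - 1.9x.
Set SMB = MC: 237.4 - 1.9x = 8.6 + 1.6x → x* = 65.3714.
Gap = |76.9333 − 65.3714| = 11.5619.

11.6 units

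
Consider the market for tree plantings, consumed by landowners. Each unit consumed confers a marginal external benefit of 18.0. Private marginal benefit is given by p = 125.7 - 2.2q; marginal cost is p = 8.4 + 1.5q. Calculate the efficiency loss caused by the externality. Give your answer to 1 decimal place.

Market equilibrium (private): 8.4 + 1.5q = 125.7 - 2.2q → q_m = 31.7027.
Social marginal benefit = demand + MEB = 143.7 - 2.2q.
Set SMB = MC: 143.7 - 2.2q = 8.4 + 1.5q → q* = 36.5676.
Between q* and q_m the wedge SMB − MC runs linearly from 0 to MEB(q_m), so the loss is a triangle.
DWL = ½ × 4.8649 × 18.0000 = 43.7841.

DWL = 43.8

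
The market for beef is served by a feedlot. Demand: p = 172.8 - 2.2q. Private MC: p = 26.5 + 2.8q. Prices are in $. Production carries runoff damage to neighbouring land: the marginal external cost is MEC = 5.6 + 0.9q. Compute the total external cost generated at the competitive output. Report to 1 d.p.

Market equilibrium (private): 26.5 + 2.8q = 172.8 - 2.2q → q_m = 29.2600.
Total external cost = ∫₀^{q_m} (5.6 + 0.9q) dq = 5.6×29.2600 + ½×0.9×29.2600² = 549.1224.

$549.1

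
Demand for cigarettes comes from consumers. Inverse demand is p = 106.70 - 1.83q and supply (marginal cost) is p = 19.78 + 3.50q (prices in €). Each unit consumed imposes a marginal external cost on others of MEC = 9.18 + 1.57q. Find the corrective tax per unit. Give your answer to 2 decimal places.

tax = €26.87 per unit

Social marginal benefit = demand − MEC = 97.52 - 3.40q.
Set SMB = MC: 97.52 - 3.40q = 19.78 + 3.50q → q* = 11.2667.
The Pigouvian tax equals MEC at q*: 9.18 + 1.57×11.2667 = 26.8687.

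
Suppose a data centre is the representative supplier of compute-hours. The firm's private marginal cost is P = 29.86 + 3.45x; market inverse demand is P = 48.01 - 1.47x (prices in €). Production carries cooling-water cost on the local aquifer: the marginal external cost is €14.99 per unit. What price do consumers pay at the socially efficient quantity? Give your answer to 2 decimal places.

P = €47.07

Social marginal cost = private MC + MEC = 44.85 + 3.45x.
Set SMC = demand: 44.85 + 3.45x = 48.01 - 1.47x → x* = 0.6423.
Consumer price on the demand curve at x*: 48.01 − 1.47×0.6423 = 47.0658.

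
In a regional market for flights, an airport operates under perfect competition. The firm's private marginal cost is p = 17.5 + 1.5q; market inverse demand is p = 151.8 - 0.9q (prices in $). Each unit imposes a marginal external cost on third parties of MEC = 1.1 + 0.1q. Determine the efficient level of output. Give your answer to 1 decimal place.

q* = 53.3

Social marginal cost = private MC + MEC = 18.6 + 1.6q.
Set SMC = demand: 18.6 + 1.6q = 151.8 - 0.9q → q* = 53.2800.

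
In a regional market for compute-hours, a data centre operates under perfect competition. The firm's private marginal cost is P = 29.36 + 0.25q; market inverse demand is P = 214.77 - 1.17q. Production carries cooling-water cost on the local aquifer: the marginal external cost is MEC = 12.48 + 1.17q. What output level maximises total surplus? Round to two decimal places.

Social marginal cost = private MC + MEC = 41.84 + 1.42q.
Set SMC = demand: 41.84 + 1.42q = 214.77 - 1.17q → q* = 66.7683.

q* = 66.77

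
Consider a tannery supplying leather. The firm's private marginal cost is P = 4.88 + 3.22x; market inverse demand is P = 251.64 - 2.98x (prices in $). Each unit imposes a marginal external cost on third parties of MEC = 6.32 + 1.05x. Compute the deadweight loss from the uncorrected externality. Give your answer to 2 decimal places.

Market equilibrium (private): 4.88 + 3.22x = 251.64 - 2.98x → x_m = 39.8000.
Social marginal cost = private MC + MEC = 11.20 + 4.27x.
Set SMC = demand: 11.20 + 4.27x = 251.64 - 2.98x → x* = 33.1641.
Height of the DWL triangle at x_m is SMC(x_m) − demand(x_m) = MEC(x_m) = 48.1100.
DWL = ½ × 6.6359 × 48.1100 = 159.6266.

DWL = $159.63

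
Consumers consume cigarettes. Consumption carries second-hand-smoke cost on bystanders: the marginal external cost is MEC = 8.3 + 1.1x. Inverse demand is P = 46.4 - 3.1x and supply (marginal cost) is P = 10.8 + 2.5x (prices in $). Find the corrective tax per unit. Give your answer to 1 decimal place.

tax = $12.8 per unit

Social marginal benefit = demand − MEC = 38.1 - 4.2x.
Set SMB = MC: 38.1 - 4.2x = 10.8 + 2.5x → x* = 4.0746.
The Pigouvian tax equals MEC at x*: 8.3 + 1.1×4.0746 = 12.7821.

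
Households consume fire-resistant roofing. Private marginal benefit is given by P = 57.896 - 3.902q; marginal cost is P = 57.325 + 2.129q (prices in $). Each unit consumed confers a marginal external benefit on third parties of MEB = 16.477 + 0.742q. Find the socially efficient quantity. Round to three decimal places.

Social marginal benefit = demand + MEB = 74.373 - 3.160q.
Set SMB = MC: 74.373 - 3.160q = 57.325 + 2.129q → q* = 3.2233.

q* = 3.223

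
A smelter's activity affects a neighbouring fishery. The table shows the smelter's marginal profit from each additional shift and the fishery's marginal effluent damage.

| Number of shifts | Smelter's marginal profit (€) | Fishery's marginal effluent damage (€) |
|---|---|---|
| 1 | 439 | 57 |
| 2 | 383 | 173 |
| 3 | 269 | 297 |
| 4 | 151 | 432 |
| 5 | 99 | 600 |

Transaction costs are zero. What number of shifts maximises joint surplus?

Bargaining reaches the level where marginal profit last exceeds marginal effluent damage.
That holds through level 2 (383 ≥ 173) but not at 3 (269 < 297).

2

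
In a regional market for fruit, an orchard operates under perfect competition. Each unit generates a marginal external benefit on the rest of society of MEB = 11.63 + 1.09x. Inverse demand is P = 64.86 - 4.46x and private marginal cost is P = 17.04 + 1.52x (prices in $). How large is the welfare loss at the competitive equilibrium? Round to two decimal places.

Market equilibrium (private): 17.04 + 1.52x = 64.86 - 4.46x → x_m = 7.9967.
Social marginal cost = private MC − MEB = 5.41 + 0.43x.
Set SMC = demand: 5.41 + 0.43x = 64.86 - 4.46x → x* = 12.1575.
The loss is the area between SMC and demand from x* to x_m; with linear curves that's a triangle of height MEB(x_m).
DWL = ½ × 4.1608 × 20.3464 = 42.3287.

DWL = $42.33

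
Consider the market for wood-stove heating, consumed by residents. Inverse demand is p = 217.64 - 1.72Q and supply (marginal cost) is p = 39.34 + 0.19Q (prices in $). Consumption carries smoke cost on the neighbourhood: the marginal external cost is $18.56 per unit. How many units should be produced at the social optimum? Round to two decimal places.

Social marginal benefit = demand − MEC = 199.08 - 1.72Q.
Set SMB = MC: 199.08 - 1.72Q = 39.34 + 0.19Q → Q* = 83.6335.

Q* = 83.63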